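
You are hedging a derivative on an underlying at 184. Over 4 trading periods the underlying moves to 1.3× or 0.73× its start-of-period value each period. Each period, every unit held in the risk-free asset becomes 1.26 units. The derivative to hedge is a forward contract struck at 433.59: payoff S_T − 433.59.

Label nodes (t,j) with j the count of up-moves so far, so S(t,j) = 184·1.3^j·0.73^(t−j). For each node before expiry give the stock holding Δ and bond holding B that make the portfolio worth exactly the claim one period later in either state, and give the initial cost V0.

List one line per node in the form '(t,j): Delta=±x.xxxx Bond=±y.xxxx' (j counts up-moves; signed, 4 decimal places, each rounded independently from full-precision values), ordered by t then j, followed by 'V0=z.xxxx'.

No-arbitrage ⇒ martingale measure with p* = (R−d)/(u−d) = 0.9298.
Terminal values V(4,·): V(4,0)=-381.3372, V(4,1)=-340.5371, V(4,2)=-267.8794, V(4,3)=-138.4890, V(4,4)=91.9324
Node (3,0) S=71.5791: V=(p*·-340.5371+(1−p*)·-381.3372)/1.26=-272.5399; Δ=(-340.5371−-381.3372)/(93.0529−52.2528)=1.0000; B=V−Δ·S=-344.1190
Node (3,1) S=127.4697: V=(p*·-267.8794+(1−p*)·-340.5371)/1.26=-216.6494; Δ=(-267.8794−-340.5371)/(165.7106−93.0529)=1.0000; B=V−Δ·S=-344.1190
Node (3,2) S=227.0008: V=(p*·-138.4890+(1−p*)·-267.8794)/1.26=-117.1182; Δ=(-138.4890−-267.8794)/(295.1010−165.7106)=1.0000; B=V−Δ·S=-344.1190
Node (3,3) S=404.2480: V=(p*·91.9324+(1−p*)·-138.4890)/1.26=60.1290; Δ=(91.9324−-138.4890)/(525.5224−295.1010)=1.0000; B=V−Δ·S=-344.1190
Node (2,0) S=98.0536: V=(p*·-216.6494+(1−p*)·-272.5399)/1.26=-175.0568; Δ=(-216.6494−-272.5399)/(127.4697−71.5791)=1.0000; B=V−Δ·S=-273.1104
Node (2,1) S=174.6160: V=(p*·-117.1182+(1−p*)·-216.6494)/1.26=-98.4944; Δ=(-117.1182−-216.6494)/(227.0008−127.4697)=1.0000; B=V−Δ·S=-273.1104
Node (2,2) S=310.9600: V=(p*·60.1290+(1−p*)·-117.1182)/1.26=37.8496; Δ=(60.1290−-117.1182)/(404.2480−227.0008)=1.0000; B=V−Δ·S=-273.1104
Node (1,0) S=134.3200: V=(p*·-98.4944+(1−p*)·-175.0568)/1.26=-82.4343; Δ=(-98.4944−-175.0568)/(174.6160−98.0536)=1.0000; B=V−Δ·S=-216.7543
Node (1,1) S=239.2000: V=(p*·37.8496+(1−p*)·-98.4944)/1.26=22.4457; Δ=(37.8496−-98.4944)/(310.9600−174.6160)=1.0000; B=V−Δ·S=-216.7543
Node (0,0) S=184.0000: V=(p*·22.4457+(1−p*)·-82.4343)/1.26=11.9728; Δ=(22.4457−-82.4343)/(239.2000−134.3200)=1.0000; B=V−Δ·S=-172.0272
The time-0 hedge costs 11.9728, which is the no-arbitrage price.

(0,0): Delta=1.0000 Bond=-172.0272
(1,0): Delta=1.0000 Bond=-216.7543
(1,1): Delta=1.0000 Bond=-216.7543
(2,0): Delta=1.0000 Bond=-273.1104
(2,1): Delta=1.0000 Bond=-273.1104
(2,2): Delta=1.0000 Bond=-273.1104
(3,0): Delta=1.0000 Bond=-344.1190
(3,1): Delta=1.0000 Bond=-344.1190
(3,2): Delta=1.0000 Bond=-344.1190
(3,3): Delta=1.0000 Bond=-344.1190
V0=11.9728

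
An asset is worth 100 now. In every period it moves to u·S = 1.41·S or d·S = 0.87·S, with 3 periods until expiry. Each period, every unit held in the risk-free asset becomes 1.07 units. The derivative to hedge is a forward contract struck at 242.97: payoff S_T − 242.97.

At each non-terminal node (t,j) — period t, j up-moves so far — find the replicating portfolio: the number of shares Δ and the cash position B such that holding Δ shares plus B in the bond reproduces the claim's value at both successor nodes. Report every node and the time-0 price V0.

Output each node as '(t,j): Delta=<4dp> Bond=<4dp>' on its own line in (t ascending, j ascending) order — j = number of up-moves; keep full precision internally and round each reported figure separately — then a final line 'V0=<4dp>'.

Since d<R<u, set p* = (R−d)/(u−d) = 0.3704; price each node as the discounted p*-expectation of its children.
Terminal payoffs: V(3,0)=-177.1197, V(3,1)=-136.2471, V(3,2)=-70.0053, V(3,3)=37.3521
Node (2,0) S=75.6900: V=(p*·-136.2471+(1−p*)·-177.1197)/1.07=-151.3848; Δ=(-136.2471−-177.1197)/(106.7229−65.8503)=1.0000; B=V−Δ·S=-227.0748
Node (2,1) S=122.6700: V=(p*·-70.0053+(1−p*)·-136.2471)/1.07=-104.4048; Δ=(-70.0053−-136.2471)/(172.9647−106.7229)=1.0000; B=V−Δ·S=-227.0748
Node (2,2) S=198.8100: V=(p*·37.3521+(1−p*)·-70.0053)/1.07=-28.2648; Δ=(37.3521−-70.0053)/(280.3221−172.9647)=1.0000; B=V−Δ·S=-227.0748
Node (1,0) S=87.0000: V=(p*·-104.4048+(1−p*)·-151.3848)/1.07=-125.2194; Δ=(-104.4048−-151.3848)/(122.6700−75.6900)=1.0000; B=V−Δ·S=-212.2194
Node (1,1) S=141.0000: V=(p*·-28.2648+(1−p*)·-104.4048)/1.07=-71.2194; Δ=(-28.2648−-104.4048)/(198.8100−122.6700)=1.0000; B=V−Δ·S=-212.2194
Node (0,0) S=100.0000: V=(p*·-71.2194+(1−p*)·-125.2194)/1.07=-98.3359; Δ=(-71.2194−-125.2194)/(141.0000−87.0000)=1.0000; B=V−Δ·S=-198.3359
Self-financing check: at every node Δ·S+B equals the discounted successor values.

(0,0): Delta=1.0000 Bond=-198.3359
(1,0): Delta=1.0000 Bond=-212.2194
(1,1): Delta=1.0000 Bond=-212.2194
(2,0): Delta=1.0000 Bond=-227.0748
(2,1): Delta=1.0000 Bond=-227.0748
(2,2): Delta=1.0000 Bond=-227.0748
V0=-98.3359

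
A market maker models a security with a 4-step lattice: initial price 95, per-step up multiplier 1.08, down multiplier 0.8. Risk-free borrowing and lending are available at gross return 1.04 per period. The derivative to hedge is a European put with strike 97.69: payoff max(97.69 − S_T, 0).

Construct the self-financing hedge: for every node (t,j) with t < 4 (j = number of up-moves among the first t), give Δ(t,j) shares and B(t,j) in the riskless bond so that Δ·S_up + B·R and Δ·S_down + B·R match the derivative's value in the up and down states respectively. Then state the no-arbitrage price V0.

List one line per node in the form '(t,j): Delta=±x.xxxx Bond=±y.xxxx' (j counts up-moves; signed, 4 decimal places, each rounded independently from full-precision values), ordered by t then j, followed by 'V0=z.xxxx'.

The replicating-portfolio and risk-neutral prices coincide; use p* = (1.04−0.8)/(1.08−0.8) = 0.8571 for the latter.
At expiry t=4: V(4,0)=58.7780, V(4,1)=45.1588, V(4,2)=26.7729, V(4,3)=1.9519, V(4,4)=0.0000
Node (3,0) S=48.6400: V=(p*·45.1588+(1−p*)·58.7780)/1.04=45.2927; Δ=(45.1588−58.7780)/(52.5312−38.9120)=-1.0000; B=V−Δ·S=93.9327
Node (3,1) S=65.6640: V=(p*·26.7729+(1−p*)·45.1588)/1.04=28.2687; Δ=(26.7729−45.1588)/(70.9171−52.5312)=-1.0000; B=V−Δ·S=93.9327
Node (3,2) S=88.6464: V=(p*·1.9519+(1−p*)·26.7729)/1.04=5.2863; Δ=(1.9519−26.7729)/(95.7381−70.9171)=-1.0000; B=V−Δ·S=93.9327
Node (3,3) S=119.6726: V=(p*·0.0000+(1−p*)·1.9519)/1.04=0.2681; Δ=(0.0000−1.9519)/(129.2465−95.7381)=-0.0583; B=V−Δ·S=7.2391
Node (2,0) S=60.8000: V=(p*·28.2687+(1−p*)·45.2927)/1.04=29.5199; Δ=(28.2687−45.2927)/(65.6640−48.6400)=-1.0000; B=V−Δ·S=90.3199
Node (2,1) S=82.0800: V=(p*·5.2863+(1−p*)·28.2687)/1.04=8.2399; Δ=(5.2863−28.2687)/(88.6464−65.6640)=-1.0000; B=V−Δ·S=90.3199
Node (2,2) S=110.8080: V=(p*·0.2681+(1−p*)·5.2863)/1.04=0.9471; Δ=(0.2681−5.2863)/(119.6726−88.6464)=-0.1617; B=V−Δ·S=18.8692
Node (1,0) S=76.0000: V=(p*·8.2399+(1−p*)·29.5199)/1.04=10.8461; Δ=(8.2399−29.5199)/(82.0800−60.8000)=-1.0000; B=V−Δ·S=86.8461
Node (1,1) S=102.6000: V=(p*·0.9471+(1−p*)·8.2399)/1.04=1.9124; Δ=(0.9471−8.2399)/(110.8080−82.0800)=-0.2539; B=V−Δ·S=27.9581
Node (0,0) S=95.0000: V=(p*·1.9124+(1−p*)·10.8461)/1.04=3.0660; Δ=(1.9124−10.8461)/(102.6000−76.0000)=-0.3359; B=V−Δ·S=34.9718
The time-0 hedge costs 3.0660, which is the no-arbitrage price.

(0,0): Delta=-0.3359 Bond=34.9718
(1,0): Delta=-1.0000 Bond=86.8461
(1,1): Delta=-0.2539 Bond=27.9581
(2,0): Delta=-1.0000 Bond=90.3199
(2,1): Delta=-1.0000 Bond=90.3199
(2,2): Delta=-0.1617 Bond=18.8692
(3,0): Delta=-1.0000 Bond=93.9327
(3,1): Delta=-1.0000 Bond=93.9327
(3,2): Delta=-1.0000 Bond=93.9327
(3,3): Delta=-0.0583 Bond=7.2391
V0=3.0660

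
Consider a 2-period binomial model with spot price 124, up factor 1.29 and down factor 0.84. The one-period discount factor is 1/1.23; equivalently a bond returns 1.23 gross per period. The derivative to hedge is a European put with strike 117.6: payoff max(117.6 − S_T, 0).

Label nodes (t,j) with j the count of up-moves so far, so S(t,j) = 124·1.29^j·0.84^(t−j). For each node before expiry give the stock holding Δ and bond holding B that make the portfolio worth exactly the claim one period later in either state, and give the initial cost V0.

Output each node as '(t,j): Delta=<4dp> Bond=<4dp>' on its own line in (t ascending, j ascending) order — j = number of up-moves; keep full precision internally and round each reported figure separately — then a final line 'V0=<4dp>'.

Risk-neutral probability p* = (R−d)/(u−d) = (1.23−0.84)/(1.29−0.84) = 0.8667.
Payoff layer (t=2): V(2,0)=30.1056, V(2,1)=0.0000, V(2,2)=0.0000
(1,0): S=104.1600. Δ = (V_up−V_dn)/(S_up−S_dn) = (0.0000−30.1056)/(134.3664−87.4944) = -0.6423. V = [p*·0.0000 + (1−p*)·30.1056]/1.23 = 3.2635. B = V − Δ·S = 70.1648.
(1,1): S=159.9600. Δ = (V_up−V_dn)/(S_up−S_dn) = (0.0000−0.0000)/(206.3484−134.3664) = 0.0000. V = [p*·0.0000 + (1−p*)·0.0000]/1.23 = 0.0000. B = V − Δ·S = 0.0000.
(0,0): S=124.0000. Δ = (V_up−V_dn)/(S_up−S_dn) = (0.0000−3.2635)/(159.9600−104.1600) = -0.0585. V = [p*·0.0000 + (1−p*)·3.2635]/1.23 = 0.3538. B = V − Δ·S = 7.6059.
Check: Δ(0,0)·S0 + B(0,0) = 0.3538 = V0.

(0,0): Delta=-0.0585 Bond=7.6059
(1,0): Delta=-0.6423 Bond=70.1648
(1,1): Delta=0.0000 Bond=0.0000
V0=0.3538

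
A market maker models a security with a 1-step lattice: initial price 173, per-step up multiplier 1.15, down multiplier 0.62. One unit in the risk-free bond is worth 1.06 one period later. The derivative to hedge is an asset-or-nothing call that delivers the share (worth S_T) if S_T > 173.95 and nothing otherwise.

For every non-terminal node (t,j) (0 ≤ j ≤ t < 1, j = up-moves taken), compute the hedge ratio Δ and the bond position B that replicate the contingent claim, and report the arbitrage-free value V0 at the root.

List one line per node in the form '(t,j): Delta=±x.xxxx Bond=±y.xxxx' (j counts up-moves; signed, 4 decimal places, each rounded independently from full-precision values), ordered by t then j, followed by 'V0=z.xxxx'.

(0,0): Delta=2.1698 Bond=-219.5603
V0=155.8170

Since d<R<u, set p* = (R−d)/(u−d) = 0.8302; price each node as the discounted p*-expectation of its children.
Terminal values V(1,·): V(1,0)=0.0000, V(1,1)=198.9500
  t=0,j=0: stock 173.0000 → up 198.9500 (V=198.9500), down 107.2600 (V=0.0000). Price 155.8170; hedge Δ=2.1698, bond B=-219.5603.
The time-0 hedge costs 155.8170, which is the no-arbitrage price.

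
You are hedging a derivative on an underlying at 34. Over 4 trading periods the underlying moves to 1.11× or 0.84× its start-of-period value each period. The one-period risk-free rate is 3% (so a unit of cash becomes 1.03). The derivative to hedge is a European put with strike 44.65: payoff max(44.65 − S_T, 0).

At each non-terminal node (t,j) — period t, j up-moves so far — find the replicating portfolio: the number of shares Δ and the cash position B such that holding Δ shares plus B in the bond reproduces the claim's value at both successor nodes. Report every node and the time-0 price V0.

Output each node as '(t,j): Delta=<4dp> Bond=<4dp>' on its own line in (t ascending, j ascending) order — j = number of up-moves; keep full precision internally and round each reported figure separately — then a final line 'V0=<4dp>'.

Since d<R<u, set p* = (R−d)/(u−d) = 0.7037; price each node as the discounted p*-expectation of its children.
Payoff layer (t=4): V(4,0)=27.7224, V(4,1)=22.2814, V(4,2)=15.0914, V(4,3)=5.5905, V(4,4)=0.0000
(3,0): S=20.1519. Δ = (V_up−V_dn)/(S_up−S_dn) = (22.2814−27.7224)/(22.3686−16.9276) = -1.0000. V = [p*·22.2814 + (1−p*)·27.7224]/1.03 = 23.1976. B = V − Δ·S = 43.3495.
(3,1): S=26.6293. Δ = (V_up−V_dn)/(S_up−S_dn) = (15.0914−22.2814)/(29.5586−22.3686) = -1.0000. V = [p*·15.0914 + (1−p*)·22.2814]/1.03 = 16.7202. B = V − Δ·S = 43.3495.
(3,2): S=35.1888. Δ = (V_up−V_dn)/(S_up−S_dn) = (5.5905−15.0914)/(39.0595−29.5586) = -1.0000. V = [p*·5.5905 + (1−p*)·15.0914]/1.03 = 8.1607. B = V − Δ·S = 43.3495.
(3,3): S=46.4995. Δ = (V_up−V_dn)/(S_up−S_dn) = (0.0000−5.5905)/(51.6144−39.0595) = -0.4453. V = [p*·0.0000 + (1−p*)·5.5905]/1.03 = 1.6082. B = V − Δ·S = 22.3136.
(2,0): S=23.9904. Δ = (V_up−V_dn)/(S_up−S_dn) = (16.7202−23.1976)/(26.6293−20.1519) = -1.0000. V = [p*·16.7202 + (1−p*)·23.1976]/1.03 = 18.0965. B = V − Δ·S = 42.0869.
(2,1): S=31.7016. Δ = (V_up−V_dn)/(S_up−S_dn) = (8.1607−16.7202)/(35.1888−26.6293) = -1.0000. V = [p*·8.1607 + (1−p*)·16.7202]/1.03 = 10.3853. B = V − Δ·S = 42.0869.
(2,2): S=41.8914. Δ = (V_up−V_dn)/(S_up−S_dn) = (1.6082−8.1607)/(46.4995−35.1888) = -0.5793. V = [p*·1.6082 + (1−p*)·8.1607]/1.03 = 3.4463. B = V − Δ·S = 27.7150.
(1,0): S=28.5600. Δ = (V_up−V_dn)/(S_up−S_dn) = (10.3853−18.0965)/(31.7016−23.9904) = -1.0000. V = [p*·10.3853 + (1−p*)·18.0965]/1.03 = 12.3011. B = V − Δ·S = 40.8611.
(1,1): S=37.7400. Δ = (V_up−V_dn)/(S_up−S_dn) = (3.4463−10.3853)/(41.8914−31.7016) = -0.6810. V = [p*·3.4463 + (1−p*)·10.3853]/1.03 = 5.3420. B = V − Δ·S = 31.0421.
(0,0): S=34.0000. Δ = (V_up−V_dn)/(S_up−S_dn) = (5.3420−12.3011)/(37.7400−28.5600) = -0.7581. V = [p*·5.3420 + (1−p*)·12.3011]/1.03 = 7.1883. B = V − Δ·S = 32.9625.
Each (Δ,B) replicates both successor values, so the strategy is self-financing and V0 is arbitrage-free.

(0,0): Delta=-0.7581 Bond=32.9625
(1,0): Delta=-1.0000 Bond=40.8611
(1,1): Delta=-0.6810 Bond=31.0421
(2,0): Delta=-1.0000 Bond=42.0869
(2,1): Delta=-1.0000 Bond=42.0869
(2,2): Delta=-0.5793 Bond=27.7150
(3,0): Delta=-1.0000 Bond=43.3495
(3,1): Delta=-1.0000 Bond=43.3495
(3,2): Delta=-1.0000 Bond=43.3495
(3,3): Delta=-0.4453 Bond=22.3136
V0=7.1883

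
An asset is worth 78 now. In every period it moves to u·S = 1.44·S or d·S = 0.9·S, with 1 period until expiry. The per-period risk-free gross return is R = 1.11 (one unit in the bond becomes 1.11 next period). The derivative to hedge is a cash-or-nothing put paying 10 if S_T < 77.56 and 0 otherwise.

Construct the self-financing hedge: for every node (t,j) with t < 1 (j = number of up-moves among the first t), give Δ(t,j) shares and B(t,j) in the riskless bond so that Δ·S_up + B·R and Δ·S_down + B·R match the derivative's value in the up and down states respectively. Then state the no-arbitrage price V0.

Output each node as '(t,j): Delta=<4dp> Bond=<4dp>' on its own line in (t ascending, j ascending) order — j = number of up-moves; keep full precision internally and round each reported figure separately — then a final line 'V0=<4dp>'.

(0,0): Delta=-0.2374 Bond=24.0240
V0=5.5055

The replicating-portfolio and risk-neutral prices coincide; use p* = (1.11−0.9)/(1.44−0.9) = 0.3889 for the latter.
Terminal payoffs: V(1,0)=10.0000, V(1,1)=0.0000
Node (0,0) S=78.0000: V=(p*·0.0000+(1−p*)·10.0000)/1.11=5.5055; Δ=(0.0000−10.0000)/(112.3200−70.2000)=-0.2374; B=V−Δ·S=24.0240
Check: Δ(0,0)·S0 + B(0,0) = 5.5055 = V0.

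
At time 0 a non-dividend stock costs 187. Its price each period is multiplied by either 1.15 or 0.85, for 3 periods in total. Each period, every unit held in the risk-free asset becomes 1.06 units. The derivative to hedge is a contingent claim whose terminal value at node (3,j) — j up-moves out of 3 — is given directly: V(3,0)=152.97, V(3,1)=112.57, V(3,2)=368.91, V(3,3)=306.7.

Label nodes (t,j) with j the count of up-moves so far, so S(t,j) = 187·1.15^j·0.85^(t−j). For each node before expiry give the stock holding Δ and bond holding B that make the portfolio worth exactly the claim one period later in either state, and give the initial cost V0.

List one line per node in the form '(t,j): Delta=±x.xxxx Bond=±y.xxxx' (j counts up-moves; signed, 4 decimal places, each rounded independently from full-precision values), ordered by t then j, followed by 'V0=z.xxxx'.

(0,0): Delta=1.1667 Bond=28.0754
(1,0): Delta=3.3102 Bond=-310.9449
(1,1): Delta=0.4877 Bond=175.7762
(2,0): Delta=-0.9967 Bond=252.2987
(2,1): Delta=4.6745 Bond=-578.9874
(2,2): Delta=-0.8385 Bond=514.3129
V0=246.2547

Under the risk-neutral measure, an up-move has probability p* = (R−d)/(u−d) = 0.7000 and values discount at R = 1.06.
Payoff layer (t=3): V(3,0)=152.9700, V(3,1)=112.5700, V(3,2)=368.9100, V(3,3)=306.7000
  t=2,j=0: stock 135.1075 → up 155.3736 (V=112.5700), down 114.8414 (V=152.9700). Price 117.6321; hedge Δ=-0.9967, bond B=252.2987.
  t=2,j=1: stock 182.7925 → up 210.2114 (V=368.9100), down 155.3736 (V=112.5700). Price 275.4792; hedge Δ=4.6745, bond B=-578.9874.
  t=2,j=2: stock 247.3075 → up 284.4036 (V=306.7000), down 210.2114 (V=368.9100). Price 306.9462; hedge Δ=-0.8385, bond B=514.3129.
  t=1,j=0: stock 158.9500 → up 182.7925 (V=275.4792), down 135.1075 (V=117.6321). Price 215.2124; hedge Δ=3.3102, bond B=-310.9449.
  t=1,j=1: stock 215.0500 → up 247.3075 (V=306.9462), down 182.7925 (V=275.4792). Price 280.6662; hedge Δ=0.4877, bond B=175.7762.
  t=0,j=0: stock 187.0000 → up 215.0500 (V=280.6662), down 158.9500 (V=215.2124). Price 246.2547; hedge Δ=1.1667, bond B=28.0754.
The time-0 hedge costs 246.2547, which is the no-arbitrage price.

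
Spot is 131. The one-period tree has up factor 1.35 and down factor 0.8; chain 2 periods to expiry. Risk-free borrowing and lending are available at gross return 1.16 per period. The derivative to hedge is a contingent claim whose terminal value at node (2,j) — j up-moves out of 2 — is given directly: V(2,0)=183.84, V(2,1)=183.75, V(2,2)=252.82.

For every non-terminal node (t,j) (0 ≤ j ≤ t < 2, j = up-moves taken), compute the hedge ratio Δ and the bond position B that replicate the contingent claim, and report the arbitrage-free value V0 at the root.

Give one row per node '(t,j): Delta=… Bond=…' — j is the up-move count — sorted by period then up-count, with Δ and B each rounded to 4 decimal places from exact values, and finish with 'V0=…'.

No-arbitrage ⇒ martingale measure with p* = (R−d)/(u−d) = 0.6545.
At expiry t=2: V(2,0)=183.8400, V(2,1)=183.7500, V(2,2)=252.8200
  t=1,j=0: stock 104.8000 → up 141.4800 (V=183.7500), down 83.8400 (V=183.8400). Price 158.4320; hedge Δ=-0.0016, bond B=158.5956.
  t=1,j=1: stock 176.8500 → up 238.7475 (V=252.8200), down 141.4800 (V=183.7500). Price 197.3788; hedge Δ=0.7101, bond B=71.7970.
  t=0,j=0: stock 131.0000 → up 176.8500 (V=197.3788), down 104.8000 (V=158.4320). Price 158.5556; hedge Δ=0.5406, bond B=87.7431.
Root portfolio cost Δ·131+B reproduces V0=158.5556.

(0,0): Delta=0.5406 Bond=87.7431
(1,0): Delta=-0.0016 Bond=158.5956
(1,1): Delta=0.7101 Bond=71.7970
V0=158.5556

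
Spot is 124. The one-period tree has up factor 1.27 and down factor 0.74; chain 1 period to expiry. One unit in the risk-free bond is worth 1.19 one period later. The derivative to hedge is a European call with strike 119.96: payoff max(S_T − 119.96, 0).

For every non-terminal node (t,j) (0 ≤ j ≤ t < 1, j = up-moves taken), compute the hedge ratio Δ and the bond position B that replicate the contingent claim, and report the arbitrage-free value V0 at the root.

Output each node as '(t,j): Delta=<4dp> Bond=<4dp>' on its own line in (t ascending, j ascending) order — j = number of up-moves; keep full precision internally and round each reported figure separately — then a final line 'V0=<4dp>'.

(0,0): Delta=0.5709 Bond=-44.0222
V0=26.7703

The replicating-portfolio and risk-neutral prices coincide; use p* = (1.19−0.74)/(1.27−0.74) = 0.8491 for the latter.
Terminal values V(1,·): V(1,0)=0.0000, V(1,1)=37.5200
  t=0,j=0: stock 124.0000 → up 157.4800 (V=37.5200), down 91.7600 (V=0.0000). Price 26.7703; hedge Δ=0.5709, bond B=-44.0222.
Self-financing check: at every node Δ·S+B equals the discounted successor values.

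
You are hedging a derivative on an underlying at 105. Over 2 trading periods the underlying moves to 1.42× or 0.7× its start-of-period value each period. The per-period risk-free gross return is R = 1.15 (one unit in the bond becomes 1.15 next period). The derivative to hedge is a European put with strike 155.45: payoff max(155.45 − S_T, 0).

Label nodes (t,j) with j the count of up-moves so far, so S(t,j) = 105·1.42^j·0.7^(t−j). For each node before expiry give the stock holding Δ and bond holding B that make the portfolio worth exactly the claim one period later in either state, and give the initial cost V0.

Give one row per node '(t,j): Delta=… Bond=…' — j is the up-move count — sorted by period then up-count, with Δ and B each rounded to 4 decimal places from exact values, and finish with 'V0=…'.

No-arbitrage ⇒ martingale measure with p* = (R−d)/(u−d) = 0.6250.
Terminal payoffs: V(2,0)=104.0000, V(2,1)=51.0800, V(2,2)=0.0000
Node (1,0) S=73.5000: V=(p*·51.0800+(1−p*)·104.0000)/1.15=61.6739; Δ=(51.0800−104.0000)/(104.3700−51.4500)=-1.0000; B=V−Δ·S=135.1739
Node (1,1) S=149.1000: V=(p*·0.0000+(1−p*)·51.0800)/1.15=16.6565; Δ=(0.0000−51.0800)/(211.7220−104.3700)=-0.4758; B=V−Δ·S=87.6010
Node (0,0) S=105.0000: V=(p*·16.6565+(1−p*)·61.6739)/1.15=29.1635; Δ=(16.6565−61.6739)/(149.1000−73.5000)=-0.5955; B=V−Δ·S=91.6877
Each (Δ,B) replicates both successor values, so the strategy is self-financing and V0 is arbitrage-free.

(0,0): Delta=-0.5955 Bond=91.6877
(1,0): Delta=-1.0000 Bond=135.1739
(1,1): Delta=-0.4758 Bond=87.6010
V0=29.1635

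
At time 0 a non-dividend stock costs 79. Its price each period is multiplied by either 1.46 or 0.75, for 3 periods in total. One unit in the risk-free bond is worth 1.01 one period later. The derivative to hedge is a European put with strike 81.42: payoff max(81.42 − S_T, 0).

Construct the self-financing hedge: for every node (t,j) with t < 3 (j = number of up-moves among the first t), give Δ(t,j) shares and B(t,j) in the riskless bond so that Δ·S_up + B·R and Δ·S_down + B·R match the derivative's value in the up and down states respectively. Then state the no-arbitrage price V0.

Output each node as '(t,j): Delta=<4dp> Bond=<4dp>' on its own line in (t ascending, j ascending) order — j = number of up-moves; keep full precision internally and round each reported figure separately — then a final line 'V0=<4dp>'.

(0,0): Delta=-0.3557 Bond=47.0699
(1,0): Delta=-0.6132 Bond=62.7980
(1,1): Delta=-0.1268 Bond=21.1336
(2,0): Delta=-1.0000 Bond=80.6139
(2,1): Delta=-0.2693 Bond=33.6776
(2,2): Delta=0.0000 Bond=0.0000
V0=18.9693

Risk-neutral probability p* = (R−d)/(u−d) = (1.01−0.75)/(1.46−0.75) = 0.3662.
At expiry t=3: V(3,0)=48.0919, V(3,1)=16.5413, V(3,2)=0.0000, V(3,3)=0.0000
  t=2,j=0: stock 44.4375 → up 64.8787 (V=16.5413), down 33.3281 (V=48.0919). Price 36.1764; hedge Δ=-1.0000, bond B=80.6139.
  t=2,j=1: stock 86.5050 → up 126.2973 (V=0.0000), down 64.8787 (V=16.5413). Price 10.3801; hedge Δ=-0.2693, bond B=33.6776.
  t=2,j=2: stock 168.3964 → up 245.8587 (V=0.0000), down 126.2973 (V=0.0000). Price 0.0000; hedge Δ=0.0000, bond B=0.0000.
  t=1,j=0: stock 59.2500 → up 86.5050 (V=10.3801), down 44.4375 (V=36.1764). Price 26.4652; hedge Δ=-0.6132, bond B=62.7980.
  t=1,j=1: stock 115.3400 → up 168.3964 (V=0.0000), down 86.5050 (V=10.3801). Price 6.5138; hedge Δ=-0.1268, bond B=21.1336.
  t=0,j=0: stock 79.0000 → up 115.3400 (V=6.5138), down 59.2500 (V=26.4652). Price 18.9693; hedge Δ=-0.3557, bond B=47.0699.
Each (Δ,B) replicates both successor values, so the strategy is self-financing and V0 is arbitrage-free.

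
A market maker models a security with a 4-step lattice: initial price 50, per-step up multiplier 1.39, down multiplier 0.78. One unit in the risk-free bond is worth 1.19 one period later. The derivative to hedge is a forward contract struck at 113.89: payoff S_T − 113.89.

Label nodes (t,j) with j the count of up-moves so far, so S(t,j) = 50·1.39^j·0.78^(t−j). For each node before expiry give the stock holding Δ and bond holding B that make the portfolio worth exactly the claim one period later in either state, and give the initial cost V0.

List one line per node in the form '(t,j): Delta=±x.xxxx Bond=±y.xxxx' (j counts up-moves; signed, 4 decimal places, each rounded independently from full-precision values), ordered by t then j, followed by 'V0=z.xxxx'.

(0,0): Delta=1.0000 Bond=-56.7934
(1,0): Delta=1.0000 Bond=-67.5841
(1,1): Delta=1.0000 Bond=-67.5841
(2,0): Delta=1.0000 Bond=-80.4251
(2,1): Delta=1.0000 Bond=-80.4251
(2,2): Delta=1.0000 Bond=-80.4251
(3,0): Delta=1.0000 Bond=-95.7059
(3,1): Delta=1.0000 Bond=-95.7059
(3,2): Delta=1.0000 Bond=-95.7059
(3,3): Delta=1.0000 Bond=-95.7059
V0=-6.7934

Risk-neutral probability p* = (R−d)/(u−d) = (1.19−0.78)/(1.39−0.78) = 0.6721.
Terminal values V(4,·): V(4,0)=-95.3825, V(4,1)=-80.9086, V(4,2)=-55.1155, V(4,3)=-9.1509, V(4,4)=72.7605
(3,0): S=23.7276. Δ = (V_up−V_dn)/(S_up−S_dn) = (-80.9086−-95.3825)/(32.9814−18.5075) = 1.0000. V = [p*·-80.9086 + (1−p*)·-95.3825]/1.19 = -71.9783. B = V − Δ·S = -95.7059.
(3,1): S=42.2838. Δ = (V_up−V_dn)/(S_up−S_dn) = (-55.1155−-80.9086)/(58.7745−32.9814) = 1.0000. V = [p*·-55.1155 + (1−p*)·-80.9086]/1.19 = -53.4221. B = V − Δ·S = -95.7059.
(3,2): S=75.3519. Δ = (V_up−V_dn)/(S_up−S_dn) = (-9.1509−-55.1155)/(104.7391−58.7745) = 1.0000. V = [p*·-9.1509 + (1−p*)·-55.1155]/1.19 = -20.3540. B = V − Δ·S = -95.7059.
(3,3): S=134.2809. Δ = (V_up−V_dn)/(S_up−S_dn) = (72.7605−-9.1509)/(186.6505−104.7391) = 1.0000. V = [p*·72.7605 + (1−p*)·-9.1509]/1.19 = 38.5751. B = V − Δ·S = -95.7059.
(2,0): S=30.4200. Δ = (V_up−V_dn)/(S_up−S_dn) = (-53.4221−-71.9783)/(42.2838−23.7276) = 1.0000. V = [p*·-53.4221 + (1−p*)·-71.9783]/1.19 = -50.0051. B = V − Δ·S = -80.4251.
(2,1): S=54.2100. Δ = (V_up−V_dn)/(S_up−S_dn) = (-20.3540−-53.4221)/(75.3519−42.2838) = 1.0000. V = [p*·-20.3540 + (1−p*)·-53.4221]/1.19 = -26.2151. B = V − Δ·S = -80.4251.
(2,2): S=96.6050. Δ = (V_up−V_dn)/(S_up−S_dn) = (38.5751−-20.3540)/(134.2809−75.3519) = 1.0000. V = [p*·38.5751 + (1−p*)·-20.3540]/1.19 = 16.1799. B = V − Δ·S = -80.4251.
(1,0): S=39.0000. Δ = (V_up−V_dn)/(S_up−S_dn) = (-26.2151−-50.0051)/(54.2100−30.4200) = 1.0000. V = [p*·-26.2151 + (1−p*)·-50.0051]/1.19 = -28.5841. B = V − Δ·S = -67.5841.
(1,1): S=69.5000. Δ = (V_up−V_dn)/(S_up−S_dn) = (16.1799−-26.2151)/(96.6050−54.2100) = 1.0000. V = [p*·16.1799 + (1−p*)·-26.2151]/1.19 = 1.9159. B = V − Δ·S = -67.5841.
(0,0): S=50.0000. Δ = (V_up−V_dn)/(S_up−S_dn) = (1.9159−-28.5841)/(69.5000−39.0000) = 1.0000. V = [p*·1.9159 + (1−p*)·-28.5841]/1.19 = -6.7934. B = V − Δ·S = -56.7934.
Each (Δ,B) replicates both successor values, so the strategy is self-financing and V0 is arbitrage-free.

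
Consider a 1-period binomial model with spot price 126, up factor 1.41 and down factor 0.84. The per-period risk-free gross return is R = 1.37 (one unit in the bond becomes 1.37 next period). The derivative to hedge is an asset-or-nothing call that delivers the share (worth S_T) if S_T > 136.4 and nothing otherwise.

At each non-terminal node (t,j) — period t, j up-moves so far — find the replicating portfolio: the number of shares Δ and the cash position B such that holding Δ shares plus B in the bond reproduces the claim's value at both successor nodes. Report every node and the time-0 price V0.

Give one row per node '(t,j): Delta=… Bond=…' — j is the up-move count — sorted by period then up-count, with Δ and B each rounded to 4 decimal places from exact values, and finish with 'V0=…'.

(0,0): Delta=2.4737 Bond=-191.1056
V0=120.5786

No-arbitrage ⇒ martingale measure with p* = (R−d)/(u−d) = 0.9298.
Terminal values V(1,·): V(1,0)=0.0000, V(1,1)=177.6600
(0,0): S=126.0000. Δ = (V_up−V_dn)/(S_up−S_dn) = (177.6600−0.0000)/(177.6600−105.8400) = 2.4737. V = [p*·177.6600 + (1−p*)·0.0000]/1.37 = 120.5786. B = V − Δ·S = -191.1056.
Self-financing check: at every node Δ·S+B equals the discounted successor values.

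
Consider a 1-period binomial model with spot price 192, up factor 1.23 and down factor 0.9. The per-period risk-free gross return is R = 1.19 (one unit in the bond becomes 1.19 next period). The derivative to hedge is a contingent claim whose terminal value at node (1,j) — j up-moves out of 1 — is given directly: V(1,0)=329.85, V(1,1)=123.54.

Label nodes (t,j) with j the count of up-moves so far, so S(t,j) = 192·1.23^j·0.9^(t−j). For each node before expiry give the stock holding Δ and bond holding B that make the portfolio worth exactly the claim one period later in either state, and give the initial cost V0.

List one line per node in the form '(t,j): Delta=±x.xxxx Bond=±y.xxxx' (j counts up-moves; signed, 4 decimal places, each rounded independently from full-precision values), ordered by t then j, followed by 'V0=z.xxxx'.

(0,0): Delta=-3.2562 Bond=750.0115
V0=124.8296

Since d<R<u, set p* = (R−d)/(u−d) = 0.8788; price each node as the discounted p*-expectation of its children.
Terminal payoffs: V(1,0)=329.8500, V(1,1)=123.5400
(0,0): S=192.0000. Δ = (V_up−V_dn)/(S_up−S_dn) = (123.5400−329.8500)/(236.1600−172.8000) = -3.2562. V = [p*·123.5400 + (1−p*)·329.8500]/1.19 = 124.8296. B = V − Δ·S = 750.0115.
The time-0 hedge costs 124.8296, which is the no-arbitrage price.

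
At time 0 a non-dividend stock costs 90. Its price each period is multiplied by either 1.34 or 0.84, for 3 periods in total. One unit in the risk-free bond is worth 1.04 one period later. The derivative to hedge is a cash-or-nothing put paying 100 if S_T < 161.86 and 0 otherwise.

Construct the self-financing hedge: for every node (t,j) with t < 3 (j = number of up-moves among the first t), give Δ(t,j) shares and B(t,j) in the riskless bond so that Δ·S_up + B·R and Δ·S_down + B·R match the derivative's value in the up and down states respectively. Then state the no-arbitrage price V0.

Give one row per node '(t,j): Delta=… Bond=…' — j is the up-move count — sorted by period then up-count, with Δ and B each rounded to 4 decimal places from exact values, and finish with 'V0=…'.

(0,0): Delta=-0.3287 Bond=112.7959
(1,0): Delta=0.0000 Bond=92.4556
(1,1): Delta=-0.6378 Bond=154.5858
(2,0): Delta=0.0000 Bond=96.1538
(2,1): Delta=0.0000 Bond=96.1538
(2,2): Delta=-1.2376 Bond=257.6923
V0=83.2101

No-arbitrage ⇒ martingale measure with p* = (R−d)/(u−d) = 0.4000.
At expiry t=3: V(3,0)=100.0000, V(3,1)=100.0000, V(3,2)=100.0000, V(3,3)=0.0000
(2,0): S=63.5040. Δ = (V_up−V_dn)/(S_up−S_dn) = (100.0000−100.0000)/(85.0954−53.3434) = 0.0000. V = [p*·100.0000 + (1−p*)·100.0000]/1.04 = 96.1538. B = V − Δ·S = 96.1538.
(2,1): S=101.3040. Δ = (V_up−V_dn)/(S_up−S_dn) = (100.0000−100.0000)/(135.7474−85.0954) = 0.0000. V = [p*·100.0000 + (1−p*)·100.0000]/1.04 = 96.1538. B = V − Δ·S = 96.1538.
(2,2): S=161.6040. Δ = (V_up−V_dn)/(S_up−S_dn) = (0.0000−100.0000)/(216.5494−135.7474) = -1.2376. V = [p*·0.0000 + (1−p*)·100.0000]/1.04 = 57.6923. B = V − Δ·S = 257.6923.
(1,0): S=75.6000. Δ = (V_up−V_dn)/(S_up−S_dn) = (96.1538−96.1538)/(101.3040−63.5040) = 0.0000. V = [p*·96.1538 + (1−p*)·96.1538]/1.04 = 92.4556. B = V − Δ·S = 92.4556.
(1,1): S=120.6000. Δ = (V_up−V_dn)/(S_up−S_dn) = (57.6923−96.1538)/(161.6040−101.3040) = -0.6378. V = [p*·57.6923 + (1−p*)·96.1538]/1.04 = 77.6627. B = V − Δ·S = 154.5858.
(0,0): S=90.0000. Δ = (V_up−V_dn)/(S_up−S_dn) = (77.6627−92.4556)/(120.6000−75.6000) = -0.3287. V = [p*·77.6627 + (1−p*)·92.4556]/1.04 = 83.2101. B = V − Δ·S = 112.7959.
Each (Δ,B) replicates both successor values, so the strategy is self-financing and V0 is arbitrage-free.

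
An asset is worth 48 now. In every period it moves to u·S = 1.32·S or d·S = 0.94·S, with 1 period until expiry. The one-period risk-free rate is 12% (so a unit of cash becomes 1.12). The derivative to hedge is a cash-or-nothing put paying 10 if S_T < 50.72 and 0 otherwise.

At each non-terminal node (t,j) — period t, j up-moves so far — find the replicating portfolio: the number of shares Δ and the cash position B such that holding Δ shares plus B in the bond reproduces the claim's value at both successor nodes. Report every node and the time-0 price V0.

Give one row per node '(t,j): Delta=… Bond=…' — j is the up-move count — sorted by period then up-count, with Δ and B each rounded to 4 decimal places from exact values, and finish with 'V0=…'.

No-arbitrage ⇒ martingale measure with p* = (R−d)/(u−d) = 0.4737.
At expiry t=1: V(1,0)=10.0000, V(1,1)=0.0000
Node (0,0) S=48.0000: V=(p*·0.0000+(1−p*)·10.0000)/1.12=4.6992; Δ=(0.0000−10.0000)/(63.3600−45.1200)=-0.5482; B=V−Δ·S=31.0150
Each (Δ,B) replicates both successor values, so the strategy is self-financing and V0 is arbitrage-free.

(0,0): Delta=-0.5482 Bond=31.0150
V0=4.6992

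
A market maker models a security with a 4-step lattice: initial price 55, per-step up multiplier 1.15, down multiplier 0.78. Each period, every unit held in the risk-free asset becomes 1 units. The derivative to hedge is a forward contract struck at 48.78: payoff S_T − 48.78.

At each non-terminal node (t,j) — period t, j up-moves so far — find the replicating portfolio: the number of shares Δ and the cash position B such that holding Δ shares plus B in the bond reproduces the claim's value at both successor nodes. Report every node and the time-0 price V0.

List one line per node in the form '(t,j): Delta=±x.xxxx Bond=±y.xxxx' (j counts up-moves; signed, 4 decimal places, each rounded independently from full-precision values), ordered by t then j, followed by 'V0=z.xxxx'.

Risk-neutral probability p* = (R−d)/(u−d) = (1−0.78)/(1.15−0.78) = 0.5946.
At expiry t=4: V(4,0)=-28.4217, V(4,1)=-18.7646, V(4,2)=-4.5265, V(4,3)=16.4655, V(4,4)=47.4153
Node (3,0) S=26.1004: V=(p*·-18.7646+(1−p*)·-28.4217)/1=-22.6796; Δ=(-18.7646−-28.4217)/(30.0154−20.3583)=1.0000; B=V−Δ·S=-48.7800
Node (3,1) S=38.4813: V=(p*·-4.5265+(1−p*)·-18.7646)/1=-10.2987; Δ=(-4.5265−-18.7646)/(44.2535−30.0154)=1.0000; B=V−Δ·S=-48.7800
Node (3,2) S=56.7352: V=(p*·16.4655+(1−p*)·-4.5265)/1=7.9552; Δ=(16.4655−-4.5265)/(65.2455−44.2535)=1.0000; B=V−Δ·S=-48.7800
Node (3,3) S=83.6481: V=(p*·47.4153+(1−p*)·16.4655)/1=34.8681; Δ=(47.4153−16.4655)/(96.1953−65.2455)=1.0000; B=V−Δ·S=-48.7800
Node (2,0) S=33.4620: V=(p*·-10.2987+(1−p*)·-22.6796)/1=-15.3180; Δ=(-10.2987−-22.6796)/(38.4813−26.1004)=1.0000; B=V−Δ·S=-48.7800
Node (2,1) S=49.3350: V=(p*·7.9552+(1−p*)·-10.2987)/1=0.5550; Δ=(7.9552−-10.2987)/(56.7352−38.4813)=1.0000; B=V−Δ·S=-48.7800
Node (2,2) S=72.7375: V=(p*·34.8681+(1−p*)·7.9552)/1=23.9575; Δ=(34.8681−7.9552)/(83.6481−56.7352)=1.0000; B=V−Δ·S=-48.7800
Node (1,0) S=42.9000: V=(p*·0.5550+(1−p*)·-15.3180)/1=-5.8800; Δ=(0.5550−-15.3180)/(49.3350−33.4620)=1.0000; B=V−Δ·S=-48.7800
Node (1,1) S=63.2500: V=(p*·23.9575+(1−p*)·0.5550)/1=14.4700; Δ=(23.9575−0.5550)/(72.7375−49.3350)=1.0000; B=V−Δ·S=-48.7800
Node (0,0) S=55.0000: V=(p*·14.4700+(1−p*)·-5.8800)/1=6.2200; Δ=(14.4700−-5.8800)/(63.2500−42.9000)=1.0000; B=V−Δ·S=-48.7800
Check: Δ(0,0)·S0 + B(0,0) = 6.2200 = V0.

(0,0): Delta=1.0000 Bond=-48.7800
(1,0): Delta=1.0000 Bond=-48.7800
(1,1): Delta=1.0000 Bond=-48.7800
(2,0): Delta=1.0000 Bond=-48.7800
(2,1): Delta=1.0000 Bond=-48.7800
(2,2): Delta=1.0000 Bond=-48.7800
(3,0): Delta=1.0000 Bond=-48.7800
(3,1): Delta=1.0000 Bond=-48.7800
(3,2): Delta=1.0000 Bond=-48.7800
(3,3): Delta=1.0000 Bond=-48.7800
V0=6.2200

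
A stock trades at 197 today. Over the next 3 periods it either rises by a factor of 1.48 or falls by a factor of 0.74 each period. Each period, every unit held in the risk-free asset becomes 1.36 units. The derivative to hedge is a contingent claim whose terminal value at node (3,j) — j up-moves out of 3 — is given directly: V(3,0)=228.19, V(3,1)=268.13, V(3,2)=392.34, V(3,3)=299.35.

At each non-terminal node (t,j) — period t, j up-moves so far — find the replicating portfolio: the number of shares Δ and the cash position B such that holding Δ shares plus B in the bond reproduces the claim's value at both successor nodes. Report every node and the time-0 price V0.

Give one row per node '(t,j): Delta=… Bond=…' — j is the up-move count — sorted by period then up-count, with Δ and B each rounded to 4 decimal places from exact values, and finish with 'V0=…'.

The replicating-portfolio and risk-neutral prices coincide; use p* = (1.36−0.74)/(1.48−0.74) = 0.8378 for the latter.
Payoff layer (t=3): V(3,0)=228.1900, V(3,1)=268.1300, V(3,2)=392.3400, V(3,3)=299.3500
  t=2,j=0: stock 107.8772 → up 159.6583 (V=268.1300), down 79.8291 (V=228.1900). Price 192.3921; hedge Δ=0.5003, bond B=138.4191.
  t=2,j=1: stock 215.7544 → up 319.3165 (V=392.3400), down 159.6583 (V=268.1300). Price 273.6749; hedge Δ=0.7780, bond B=105.8235.
  t=2,j=2: stock 431.5088 → up 638.6330 (V=299.3500), down 319.3165 (V=392.3400). Price 231.1981; hedge Δ=-0.2912, bond B=356.8603.
  t=1,j=0: stock 145.7800 → up 215.7544 (V=273.6749), down 107.8772 (V=192.3921). Price 191.5396; hedge Δ=0.7535, bond B=81.6980.
  t=1,j=1: stock 291.5600 → up 431.5088 (V=231.1981), down 215.7544 (V=273.6749). Price 175.0634; hedge Δ=-0.1969, bond B=232.4644.
  t=0,j=0: stock 197.0000 → up 291.5600 (V=175.0634), down 145.7800 (V=191.5396). Price 130.6877; hedge Δ=-0.1130, bond B=152.9528.
Self-financing check: at every node Δ·S+B equals the discounted successor values.

(0,0): Delta=-0.1130 Bond=152.9528
(1,0): Delta=0.7535 Bond=81.6980
(1,1): Delta=-0.1969 Bond=232.4644
(2,0): Delta=0.5003 Bond=138.4191
(2,1): Delta=0.7780 Bond=105.8235
(2,2): Delta=-0.2912 Bond=356.8603
V0=130.6877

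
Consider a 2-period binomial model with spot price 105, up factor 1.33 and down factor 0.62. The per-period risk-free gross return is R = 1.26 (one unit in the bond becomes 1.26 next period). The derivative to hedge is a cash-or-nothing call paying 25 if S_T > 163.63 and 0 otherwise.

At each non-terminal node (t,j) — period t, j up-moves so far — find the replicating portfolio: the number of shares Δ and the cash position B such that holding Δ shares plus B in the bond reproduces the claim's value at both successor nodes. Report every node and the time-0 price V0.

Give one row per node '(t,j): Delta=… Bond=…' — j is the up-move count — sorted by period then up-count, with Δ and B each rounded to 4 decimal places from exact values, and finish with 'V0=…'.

(0,0): Delta=0.2399 Bond=-12.3952
(1,0): Delta=0.0000 Bond=0.0000
(1,1): Delta=0.2521 Bond=-17.3262
V0=12.7951

Since d<R<u, set p* = (R−d)/(u−d) = 0.9014; price each node as the discounted p*-expectation of its children.
Terminal values V(2,·): V(2,0)=0.0000, V(2,1)=0.0000, V(2,2)=25.0000
Node (1,0) S=65.1000: V=(p*·0.0000+(1−p*)·0.0000)/1.26=0.0000; Δ=(0.0000−0.0000)/(86.5830−40.3620)=0.0000; B=V−Δ·S=0.0000
Node (1,1) S=139.6500: V=(p*·25.0000+(1−p*)·0.0000)/1.26=17.8851; Δ=(25.0000−0.0000)/(185.7345−86.5830)=0.2521; B=V−Δ·S=-17.3262
Node (0,0) S=105.0000: V=(p*·17.8851+(1−p*)·0.0000)/1.26=12.7951; Δ=(17.8851−0.0000)/(139.6500−65.1000)=0.2399; B=V−Δ·S=-12.3952
Self-financing check: at every node Δ·S+B equals the discounted successor values.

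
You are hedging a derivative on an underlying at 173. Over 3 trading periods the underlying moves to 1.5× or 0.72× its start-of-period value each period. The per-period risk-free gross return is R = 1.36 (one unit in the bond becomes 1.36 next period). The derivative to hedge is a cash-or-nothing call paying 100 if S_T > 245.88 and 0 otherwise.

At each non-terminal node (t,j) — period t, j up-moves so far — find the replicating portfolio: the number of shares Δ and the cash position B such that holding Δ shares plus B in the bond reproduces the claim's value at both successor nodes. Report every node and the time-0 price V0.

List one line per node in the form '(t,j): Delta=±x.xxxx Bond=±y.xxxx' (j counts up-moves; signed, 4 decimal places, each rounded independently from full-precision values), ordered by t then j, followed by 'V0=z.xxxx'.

(0,0): Delta=0.1180 Bond=15.9556
(1,0): Delta=0.6210 Bond=-40.9492
(1,1): Delta=0.0652 Bond=35.4040
(2,0): Delta=0.0000 Bond=0.0000
(2,1): Delta=0.6862 Bond=-67.8733
(2,2): Delta=0.0000 Bond=73.5294
V0=36.3718

Under the risk-neutral measure, an up-move has probability p* = (R−d)/(u−d) = 0.8205 and values discount at R = 1.36.
Payoff layer (t=3): V(3,0)=0.0000, V(3,1)=0.0000, V(3,2)=100.0000, V(3,3)=100.0000
Node (2,0) S=89.6832: V=(p*·0.0000+(1−p*)·0.0000)/1.36=0.0000; Δ=(0.0000−0.0000)/(134.5248−64.5719)=0.0000; B=V−Δ·S=0.0000
Node (2,1) S=186.8400: V=(p*·100.0000+(1−p*)·0.0000)/1.36=60.3318; Δ=(100.0000−0.0000)/(280.2600−134.5248)=0.6862; B=V−Δ·S=-67.8733
Node (2,2) S=389.2500: V=(p*·100.0000+(1−p*)·100.0000)/1.36=73.5294; Δ=(100.0000−100.0000)/(583.8750−280.2600)=0.0000; B=V−Δ·S=73.5294
Node (1,0) S=124.5600: V=(p*·60.3318+(1−p*)·0.0000)/1.36=36.3993; Δ=(60.3318−0.0000)/(186.8400−89.6832)=0.6210; B=V−Δ·S=-40.9492
Node (1,1) S=259.5000: V=(p*·73.5294+(1−p*)·60.3318)/1.36=52.3240; Δ=(73.5294−60.3318)/(389.2500−186.8400)=0.0652; B=V−Δ·S=35.4040
Node (0,0) S=173.0000: V=(p*·52.3240+(1−p*)·36.3993)/1.36=36.3718; Δ=(52.3240−36.3993)/(259.5000−124.5600)=0.1180; B=V−Δ·S=15.9556
Check: Δ(0,0)·S0 + B(0,0) = 36.3718 = V0.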